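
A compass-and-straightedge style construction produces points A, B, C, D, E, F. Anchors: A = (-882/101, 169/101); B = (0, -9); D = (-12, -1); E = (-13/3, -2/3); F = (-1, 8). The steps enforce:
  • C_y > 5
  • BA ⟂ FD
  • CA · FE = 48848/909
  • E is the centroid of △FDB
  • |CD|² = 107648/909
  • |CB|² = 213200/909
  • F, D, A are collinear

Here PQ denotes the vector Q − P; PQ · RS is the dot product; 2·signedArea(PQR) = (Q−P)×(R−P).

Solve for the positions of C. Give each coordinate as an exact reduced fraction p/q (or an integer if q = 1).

1. C_x = -1084/303  [line 10/3·x + 26/3·y + -35570/909 = 0 ∩ |CB|² = 213200/909]
2. C_y = 595/101  [line 10/3·x + 26/3·y + -35570/909 = 0 ∩ |CB|² = 213200/909]
   → C = (-1084/303, 595/101)

C = (-1084/303, 595/101)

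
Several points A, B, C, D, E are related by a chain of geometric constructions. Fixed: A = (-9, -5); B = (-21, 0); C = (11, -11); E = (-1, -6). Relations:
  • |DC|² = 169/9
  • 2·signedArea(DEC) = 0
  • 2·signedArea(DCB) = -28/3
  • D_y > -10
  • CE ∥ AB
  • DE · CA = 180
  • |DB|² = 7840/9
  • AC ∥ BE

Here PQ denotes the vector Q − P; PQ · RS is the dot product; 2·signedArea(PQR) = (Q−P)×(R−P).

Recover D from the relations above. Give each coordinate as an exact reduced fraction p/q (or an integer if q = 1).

D = (7, -28/3)

1. D_x = 7  [2·signedArea(DEC) = 0 ∩ DE · CA = 180]
2. D_y = -28/3  [2·signedArea(DEC) = 0 ∩ DE · CA = 180]
   → D = (7, -28/3)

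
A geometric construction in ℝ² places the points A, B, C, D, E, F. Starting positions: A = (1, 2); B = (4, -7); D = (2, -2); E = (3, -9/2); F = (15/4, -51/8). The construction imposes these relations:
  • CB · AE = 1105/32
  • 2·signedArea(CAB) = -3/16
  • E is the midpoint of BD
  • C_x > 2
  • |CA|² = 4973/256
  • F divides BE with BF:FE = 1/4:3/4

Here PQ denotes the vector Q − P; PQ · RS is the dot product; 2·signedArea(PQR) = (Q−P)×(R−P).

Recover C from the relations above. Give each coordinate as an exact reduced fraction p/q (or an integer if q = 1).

1. C_x = 19/8  [CB · AE = 1105/32 ∩ 2·signedArea(CAB) = -3/16]
2. C_y = -35/16  [CB · AE = 1105/32 ∩ 2·signedArea(CAB) = -3/16]
   → C = (19/8, -35/16)

C = (19/8, -35/16)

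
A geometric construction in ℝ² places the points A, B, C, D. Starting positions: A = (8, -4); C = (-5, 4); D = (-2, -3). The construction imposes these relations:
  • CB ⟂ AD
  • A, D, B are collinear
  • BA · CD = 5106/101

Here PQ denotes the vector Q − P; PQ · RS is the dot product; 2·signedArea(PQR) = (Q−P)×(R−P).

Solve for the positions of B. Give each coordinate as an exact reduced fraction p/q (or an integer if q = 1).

1. B_x = -572/101  [A, D, B are collinear ∩ CB ⟂ AD]
2. B_y = -266/101  [A, D, B are collinear ∩ CB ⟂ AD]
   → B = (-572/101, -266/101)

B = (-572/101, -266/101)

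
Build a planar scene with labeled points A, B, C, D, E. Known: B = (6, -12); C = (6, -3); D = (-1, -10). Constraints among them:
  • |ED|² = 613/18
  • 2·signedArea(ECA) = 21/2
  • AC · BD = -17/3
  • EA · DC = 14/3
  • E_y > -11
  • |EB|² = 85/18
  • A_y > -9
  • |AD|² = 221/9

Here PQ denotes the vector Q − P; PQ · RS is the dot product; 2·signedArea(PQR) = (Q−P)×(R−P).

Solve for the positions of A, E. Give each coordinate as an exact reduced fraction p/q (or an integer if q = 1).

1. A_x = 11/3  [line 7·x + -2·y + -127/3 = 0 ∩ |AD|² = 221/9]
2. A_y = -25/3  [line 7·x + -2·y + -127/3 = 0 ∩ |AD|² = 221/9]
   → A = (11/3, -25/3)
3. E_x = 29/6  [2·signedArea(ECA) = 21/2 ∩ EA · DC = 14/3]
4. E_y = -61/6  [2·signedArea(ECA) = 21/2 ∩ EA · DC = 14/3]
   → E = (29/6, -61/6)

A = (11/3, -25/3)
E = (29/6, -61/6)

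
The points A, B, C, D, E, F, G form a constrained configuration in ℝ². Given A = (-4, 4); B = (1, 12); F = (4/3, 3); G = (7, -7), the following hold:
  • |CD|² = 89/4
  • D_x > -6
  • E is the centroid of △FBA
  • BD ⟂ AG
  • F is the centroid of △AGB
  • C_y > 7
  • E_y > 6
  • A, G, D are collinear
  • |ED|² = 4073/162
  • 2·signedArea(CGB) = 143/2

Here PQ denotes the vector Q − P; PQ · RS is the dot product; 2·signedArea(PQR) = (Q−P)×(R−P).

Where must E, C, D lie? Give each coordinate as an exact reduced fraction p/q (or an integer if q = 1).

1. E_x = -5/9  [E is the centroid of △FBA]
2. E_y = 19/3  [E is the centroid of △FBA]
   → E = (-5/9, 19/3)
3. D_x = -11/2  [A, G, D are collinear ∩ BD ⟂ AG]
4. D_y = 11/2  [A, G, D are collinear ∩ BD ⟂ AG]
   → D = (-11/2, 11/2)
5. C_x = -3/2  [line -19·x + -6·y + 39/2 = 0 ∩ |CD|² = 89/4]
6. C_y = 8  [line -19·x + -6·y + 39/2 = 0 ∩ |CD|² = 89/4]
   → C = (-3/2, 8)

C = (-3/2, 8)
D = (-11/2, 11/2)
E = (-5/9, 19/3)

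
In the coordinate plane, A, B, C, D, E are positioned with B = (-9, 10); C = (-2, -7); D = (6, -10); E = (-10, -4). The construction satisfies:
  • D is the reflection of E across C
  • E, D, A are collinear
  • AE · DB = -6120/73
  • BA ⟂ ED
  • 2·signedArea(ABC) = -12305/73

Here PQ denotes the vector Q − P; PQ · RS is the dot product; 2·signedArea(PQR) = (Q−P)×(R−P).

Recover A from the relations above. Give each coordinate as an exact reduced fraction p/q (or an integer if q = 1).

A = (-1002/73, -190/73)

1. A_x = -1002/73  [E, D, A are collinear ∩ BA ⟂ ED]
2. A_y = -190/73  [E, D, A are collinear ∩ BA ⟂ ED]
   → A = (-1002/73, -190/73)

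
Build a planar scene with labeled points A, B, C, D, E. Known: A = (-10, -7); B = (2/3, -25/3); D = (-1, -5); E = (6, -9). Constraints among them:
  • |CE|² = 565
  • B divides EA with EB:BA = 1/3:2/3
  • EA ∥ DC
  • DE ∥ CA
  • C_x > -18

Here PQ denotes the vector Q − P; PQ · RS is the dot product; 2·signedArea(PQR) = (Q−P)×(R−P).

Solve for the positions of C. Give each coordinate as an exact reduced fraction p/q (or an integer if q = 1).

1. C_x = -17  [DE ∥ CA ∩ EA ∥ DC]
2. C_y = -3  [DE ∥ CA ∩ EA ∥ DC]
   → C = (-17, -3)

C = (-17, -3)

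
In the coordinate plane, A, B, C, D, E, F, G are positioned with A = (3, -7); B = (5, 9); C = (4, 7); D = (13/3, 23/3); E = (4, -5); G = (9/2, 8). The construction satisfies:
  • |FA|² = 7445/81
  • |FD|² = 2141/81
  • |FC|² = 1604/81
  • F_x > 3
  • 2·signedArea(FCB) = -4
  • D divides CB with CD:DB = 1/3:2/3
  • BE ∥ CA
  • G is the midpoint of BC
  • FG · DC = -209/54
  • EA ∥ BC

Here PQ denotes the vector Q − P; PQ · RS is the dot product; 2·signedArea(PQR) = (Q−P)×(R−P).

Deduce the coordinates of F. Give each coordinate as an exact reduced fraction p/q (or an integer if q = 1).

F = (34/9, 23/9)

1. F_x = 34/9  [FG · DC = -209/54 ∩ 2·signedArea(FCB) = -4]
2. F_y = 23/9  [FG · DC = -209/54 ∩ 2·signedArea(FCB) = -4]
   → F = (34/9, 23/9)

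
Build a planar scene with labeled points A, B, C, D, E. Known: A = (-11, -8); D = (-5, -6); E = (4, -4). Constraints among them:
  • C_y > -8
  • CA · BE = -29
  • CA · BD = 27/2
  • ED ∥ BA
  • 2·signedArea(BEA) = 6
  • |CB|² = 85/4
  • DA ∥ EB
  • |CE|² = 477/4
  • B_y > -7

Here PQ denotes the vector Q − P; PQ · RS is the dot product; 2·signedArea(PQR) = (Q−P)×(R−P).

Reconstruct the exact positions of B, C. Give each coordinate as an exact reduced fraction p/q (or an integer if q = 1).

B = (-2, -6)
C = (-13/2, -7)

1. B_x = -2  [ED ∥ BA ∩ DA ∥ EB]
2. B_y = -6  [ED ∥ BA ∩ DA ∥ EB]
   → B = (-2, -6)
3. C_x = -13/2  [CA · BD = 27/2 ∩ CA · BE = -29]
4. C_y = -7  [CA · BD = 27/2 ∩ CA · BE = -29]
   → C = (-13/2, -7)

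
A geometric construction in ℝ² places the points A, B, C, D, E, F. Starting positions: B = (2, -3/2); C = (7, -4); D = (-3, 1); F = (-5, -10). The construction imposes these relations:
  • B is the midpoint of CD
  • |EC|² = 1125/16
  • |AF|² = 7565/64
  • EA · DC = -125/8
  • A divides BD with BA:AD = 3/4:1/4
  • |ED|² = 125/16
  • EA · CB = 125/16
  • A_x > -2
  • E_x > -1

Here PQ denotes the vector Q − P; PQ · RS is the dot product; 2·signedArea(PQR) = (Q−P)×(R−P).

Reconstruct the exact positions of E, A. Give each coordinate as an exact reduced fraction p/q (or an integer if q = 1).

A = (-7/4, 3/8)
E = (-1/2, -1/4)

1. A_x = -7/4  [A divides BD with BA:AD = 3/4:1/4]
2. A_y = 3/8  [A divides BD with BA:AD = 3/4:1/4]
   → A = (-7/4, 3/8)
3. E_x = -1/2  [line -10·x + 5·y + -15/4 = 0 ∩ |EC|² = 1125/16]
4. E_y = -1/4  [line -10·x + 5·y + -15/4 = 0 ∩ |EC|² = 1125/16]
   → E = (-1/2, -1/4)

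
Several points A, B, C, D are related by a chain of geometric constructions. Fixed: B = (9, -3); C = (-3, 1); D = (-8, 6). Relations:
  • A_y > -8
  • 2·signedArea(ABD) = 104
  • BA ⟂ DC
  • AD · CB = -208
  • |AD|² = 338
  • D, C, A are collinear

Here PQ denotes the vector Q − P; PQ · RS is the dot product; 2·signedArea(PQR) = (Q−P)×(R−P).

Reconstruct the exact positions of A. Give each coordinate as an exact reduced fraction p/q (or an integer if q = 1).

A = (5, -7)

1. A_x = 5  [D, C, A are collinear ∩ BA ⟂ DC]
2. A_y = -7  [D, C, A are collinear ∩ BA ⟂ DC]
   → A = (5, -7)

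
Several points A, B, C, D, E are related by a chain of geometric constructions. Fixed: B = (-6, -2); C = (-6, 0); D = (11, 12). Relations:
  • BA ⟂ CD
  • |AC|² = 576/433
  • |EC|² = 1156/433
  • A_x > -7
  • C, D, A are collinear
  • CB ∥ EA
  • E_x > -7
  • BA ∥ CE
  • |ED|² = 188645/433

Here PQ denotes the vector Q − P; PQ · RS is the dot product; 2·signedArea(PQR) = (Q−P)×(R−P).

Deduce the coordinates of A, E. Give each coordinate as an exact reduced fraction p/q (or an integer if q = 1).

A = (-3006/433, -288/433)
E = (-3006/433, 578/433)

1. A_x = -3006/433  [C, D, A are collinear ∩ BA ⟂ CD]
2. A_y = -288/433  [C, D, A are collinear ∩ BA ⟂ CD]
   → A = (-3006/433, -288/433)
3. E_x = -3006/433  [CB ∥ EA ∩ BA ∥ CE]
4. E_y = 578/433  [CB ∥ EA ∩ BA ∥ CE]
   → E = (-3006/433, 578/433)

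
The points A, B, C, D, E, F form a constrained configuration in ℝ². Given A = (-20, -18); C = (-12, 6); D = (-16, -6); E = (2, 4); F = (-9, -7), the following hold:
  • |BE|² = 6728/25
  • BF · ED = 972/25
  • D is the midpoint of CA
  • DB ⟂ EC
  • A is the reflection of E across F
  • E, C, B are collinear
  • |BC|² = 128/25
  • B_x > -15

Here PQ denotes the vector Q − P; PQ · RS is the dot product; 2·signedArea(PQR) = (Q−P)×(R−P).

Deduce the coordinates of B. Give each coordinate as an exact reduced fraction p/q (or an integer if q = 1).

B = (-356/25, 158/25)

1. B_x = -356/25  [E, C, B are collinear ∩ DB ⟂ EC]
2. B_y = 158/25  [E, C, B are collinear ∩ DB ⟂ EC]
   → B = (-356/25, 158/25)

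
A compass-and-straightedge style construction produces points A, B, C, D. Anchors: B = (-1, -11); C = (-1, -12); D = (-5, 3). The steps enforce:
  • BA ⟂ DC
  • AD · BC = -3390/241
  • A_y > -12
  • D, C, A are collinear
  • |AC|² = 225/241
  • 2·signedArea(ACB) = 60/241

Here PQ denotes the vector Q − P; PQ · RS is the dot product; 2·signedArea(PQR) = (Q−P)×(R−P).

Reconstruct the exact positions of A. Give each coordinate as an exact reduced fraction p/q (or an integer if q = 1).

A = (-301/241, -2667/241)

1. A_x = -301/241  [D, C, A are collinear ∩ BA ⟂ DC]
2. A_y = -2667/241  [D, C, A are collinear ∩ BA ⟂ DC]
   → A = (-301/241, -2667/241)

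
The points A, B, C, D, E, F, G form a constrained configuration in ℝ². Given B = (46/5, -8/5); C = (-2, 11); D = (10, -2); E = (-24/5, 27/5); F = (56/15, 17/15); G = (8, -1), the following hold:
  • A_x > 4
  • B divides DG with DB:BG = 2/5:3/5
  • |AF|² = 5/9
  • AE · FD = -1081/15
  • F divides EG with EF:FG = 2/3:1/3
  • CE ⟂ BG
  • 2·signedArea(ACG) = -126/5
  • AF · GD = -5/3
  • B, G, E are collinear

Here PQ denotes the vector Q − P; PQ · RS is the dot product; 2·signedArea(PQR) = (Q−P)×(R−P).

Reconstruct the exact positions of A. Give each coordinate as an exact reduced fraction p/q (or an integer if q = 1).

A = (22/5, 4/5)

1. A_x = 22/5  [AF · GD = -5/3 ∩ 2·signedArea(ACG) = -126/5]
2. A_y = 4/5  [AF · GD = -5/3 ∩ 2·signedArea(ACG) = -126/5]
   → A = (22/5, 4/5)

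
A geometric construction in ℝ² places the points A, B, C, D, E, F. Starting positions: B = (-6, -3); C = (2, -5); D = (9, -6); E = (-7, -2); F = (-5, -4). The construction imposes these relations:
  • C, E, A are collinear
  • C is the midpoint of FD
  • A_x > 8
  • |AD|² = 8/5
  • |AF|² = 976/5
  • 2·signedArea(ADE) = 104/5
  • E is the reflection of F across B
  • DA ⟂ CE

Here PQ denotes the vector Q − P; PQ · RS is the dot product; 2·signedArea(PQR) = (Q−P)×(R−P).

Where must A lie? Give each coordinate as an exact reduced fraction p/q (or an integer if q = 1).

A = (43/5, -36/5)

1. A_x = 43/5  [C, E, A are collinear ∩ DA ⟂ CE]
2. A_y = -36/5  [C, E, A are collinear ∩ DA ⟂ CE]
   → A = (43/5, -36/5)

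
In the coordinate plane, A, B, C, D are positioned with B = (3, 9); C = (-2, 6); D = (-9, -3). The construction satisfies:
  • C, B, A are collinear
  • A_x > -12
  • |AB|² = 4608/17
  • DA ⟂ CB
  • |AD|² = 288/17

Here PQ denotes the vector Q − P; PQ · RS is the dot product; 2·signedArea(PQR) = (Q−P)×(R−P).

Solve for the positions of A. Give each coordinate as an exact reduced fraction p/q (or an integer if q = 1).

A = (-189/17, 9/17)

1. A_x = -189/17  [C, B, A are collinear ∩ DA ⟂ CB]
2. A_y = 9/17  [C, B, A are collinear ∩ DA ⟂ CB]
   → A = (-189/17, 9/17)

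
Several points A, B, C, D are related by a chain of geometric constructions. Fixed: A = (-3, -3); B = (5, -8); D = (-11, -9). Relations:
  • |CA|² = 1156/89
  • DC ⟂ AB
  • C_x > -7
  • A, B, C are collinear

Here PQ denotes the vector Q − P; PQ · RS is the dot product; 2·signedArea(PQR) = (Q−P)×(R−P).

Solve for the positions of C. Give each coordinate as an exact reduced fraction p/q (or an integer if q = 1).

C = (-539/89, -97/89)

1. C_x = -539/89  [A, B, C are collinear ∩ DC ⟂ AB]
2. C_y = -97/89  [A, B, C are collinear ∩ DC ⟂ AB]
   → C = (-539/89, -97/89)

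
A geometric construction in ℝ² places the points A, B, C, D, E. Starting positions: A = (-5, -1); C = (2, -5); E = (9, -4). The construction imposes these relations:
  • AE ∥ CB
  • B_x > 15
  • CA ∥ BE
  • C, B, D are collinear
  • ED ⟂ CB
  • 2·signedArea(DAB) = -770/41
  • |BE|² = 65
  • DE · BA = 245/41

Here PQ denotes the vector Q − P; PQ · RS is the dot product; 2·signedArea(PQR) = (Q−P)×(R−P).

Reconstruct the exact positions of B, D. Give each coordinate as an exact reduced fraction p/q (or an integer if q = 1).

1. B_x = 16  [CA ∥ BE ∩ AE ∥ CB]
2. B_y = -8  [CA ∥ BE ∩ AE ∥ CB]
   → B = (16, -8)
3. D_x = 348/41  [C, B, D are collinear ∩ ED ⟂ CB]
4. D_y = -262/41  [C, B, D are collinear ∩ ED ⟂ CB]
   → D = (348/41, -262/41)

B = (16, -8)
D = (348/41, -262/41)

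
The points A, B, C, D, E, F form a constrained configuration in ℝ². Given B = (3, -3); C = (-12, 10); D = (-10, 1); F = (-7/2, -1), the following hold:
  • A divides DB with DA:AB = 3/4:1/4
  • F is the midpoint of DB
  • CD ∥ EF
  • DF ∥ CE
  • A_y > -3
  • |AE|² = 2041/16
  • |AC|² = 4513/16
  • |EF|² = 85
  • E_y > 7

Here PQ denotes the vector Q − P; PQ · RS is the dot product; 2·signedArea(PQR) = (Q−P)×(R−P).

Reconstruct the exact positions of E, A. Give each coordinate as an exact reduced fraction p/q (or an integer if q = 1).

A = (-1/4, -2)
E = (-11/2, 8)

1. E_x = -11/2  [CD ∥ EF ∩ DF ∥ CE]
2. E_y = 8  [CD ∥ EF ∩ DF ∥ CE]
   → E = (-11/2, 8)
3. A_x = -1/4  [A divides DB with DA:AB = 3/4:1/4]
4. A_y = -2  [A divides DB with DA:AB = 3/4:1/4]
   → A = (-1/4, -2)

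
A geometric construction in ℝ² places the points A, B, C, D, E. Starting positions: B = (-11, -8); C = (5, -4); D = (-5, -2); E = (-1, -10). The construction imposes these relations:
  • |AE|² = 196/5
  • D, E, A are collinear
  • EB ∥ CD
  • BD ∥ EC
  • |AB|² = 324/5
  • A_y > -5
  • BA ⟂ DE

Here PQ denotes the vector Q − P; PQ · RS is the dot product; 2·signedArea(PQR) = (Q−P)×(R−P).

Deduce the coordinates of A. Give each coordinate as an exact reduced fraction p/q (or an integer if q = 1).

A = (-19/5, -22/5)

1. A_x = -19/5  [D, E, A are collinear ∩ BA ⟂ DE]
2. A_y = -22/5  [D, E, A are collinear ∩ BA ⟂ DE]
   → A = (-19/5, -22/5)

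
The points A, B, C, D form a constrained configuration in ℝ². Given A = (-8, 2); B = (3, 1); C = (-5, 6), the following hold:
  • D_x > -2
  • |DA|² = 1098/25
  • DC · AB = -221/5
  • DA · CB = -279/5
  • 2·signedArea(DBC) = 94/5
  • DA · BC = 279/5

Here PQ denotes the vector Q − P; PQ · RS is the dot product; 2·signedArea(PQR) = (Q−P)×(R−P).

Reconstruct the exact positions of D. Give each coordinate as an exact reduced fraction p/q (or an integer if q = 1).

D = (-7/5, 7/5)

1. D_x = -7/5  [DA · BC = 279/5 ∩ DC · AB = -221/5]
2. D_y = 7/5  [DA · BC = 279/5 ∩ DC · AB = -221/5]
   → D = (-7/5, 7/5)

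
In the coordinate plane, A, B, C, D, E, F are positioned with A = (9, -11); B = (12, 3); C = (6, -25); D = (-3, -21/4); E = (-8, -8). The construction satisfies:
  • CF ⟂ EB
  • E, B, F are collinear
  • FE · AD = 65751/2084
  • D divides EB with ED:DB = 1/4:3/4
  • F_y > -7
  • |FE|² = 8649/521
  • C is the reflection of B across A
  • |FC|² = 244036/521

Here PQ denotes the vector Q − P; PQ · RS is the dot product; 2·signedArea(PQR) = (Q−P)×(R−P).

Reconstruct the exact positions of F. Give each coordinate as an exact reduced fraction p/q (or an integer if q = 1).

F = (-2308/521, -3145/521)

1. F_x = -2308/521  [E, B, F are collinear ∩ CF ⟂ EB]
2. F_y = -3145/521  [E, B, F are collinear ∩ CF ⟂ EB]
   → F = (-2308/521, -3145/521)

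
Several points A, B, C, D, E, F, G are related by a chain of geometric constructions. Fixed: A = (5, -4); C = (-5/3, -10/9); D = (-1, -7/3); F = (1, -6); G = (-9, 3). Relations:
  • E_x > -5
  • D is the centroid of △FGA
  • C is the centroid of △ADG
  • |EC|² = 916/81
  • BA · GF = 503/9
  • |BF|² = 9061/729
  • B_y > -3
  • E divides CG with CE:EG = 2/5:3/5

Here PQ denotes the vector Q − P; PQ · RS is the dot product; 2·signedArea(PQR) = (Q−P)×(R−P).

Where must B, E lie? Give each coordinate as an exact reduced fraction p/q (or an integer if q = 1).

1. B_x = 7/9  [line -10·x + 9·y + 271/9 = 0 ∩ |BF|² = 9061/729]
2. B_y = -67/27  [line -10·x + 9·y + 271/9 = 0 ∩ |BF|² = 9061/729]
   → B = (7/9, -67/27)
3. E_x = -23/5  [E divides CG with CE:EG = 2/5:3/5]
4. E_y = 8/15  [E divides CG with CE:EG = 2/5:3/5]
   → E = (-23/5, 8/15)

B = (7/9, -67/27)
E = (-23/5, 8/15)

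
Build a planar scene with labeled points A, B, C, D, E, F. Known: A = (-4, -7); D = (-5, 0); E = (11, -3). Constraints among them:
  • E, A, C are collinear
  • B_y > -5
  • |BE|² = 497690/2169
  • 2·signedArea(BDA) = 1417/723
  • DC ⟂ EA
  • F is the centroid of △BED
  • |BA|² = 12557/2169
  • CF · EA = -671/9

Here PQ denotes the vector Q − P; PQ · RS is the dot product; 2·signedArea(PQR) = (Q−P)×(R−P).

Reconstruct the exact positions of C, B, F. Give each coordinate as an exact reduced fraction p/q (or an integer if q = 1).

1. C_x = -769/241  [E, A, C are collinear ∩ DC ⟂ EA]
2. C_y = -1635/241  [E, A, C are collinear ∩ DC ⟂ EA]
   → C = (-769/241, -1635/241)
3. B_x = -2938/723  [line 7·x + 1·y + 23888/723 = 0 ∩ |BE|² = 497690/2169]
4. B_y = -3322/723  [line 7·x + 1·y + 23888/723 = 0 ∩ |BE|² = 497690/2169]
   → B = (-2938/723, -3322/723)
5. F_x = 1400/2169  [F is the centroid of △BED]
6. F_y = -5491/2169  [F is the centroid of △BED]
   → F = (1400/2169, -5491/2169)

B = (-2938/723, -3322/723)
C = (-769/241, -1635/241)
F = (1400/2169, -5491/2169)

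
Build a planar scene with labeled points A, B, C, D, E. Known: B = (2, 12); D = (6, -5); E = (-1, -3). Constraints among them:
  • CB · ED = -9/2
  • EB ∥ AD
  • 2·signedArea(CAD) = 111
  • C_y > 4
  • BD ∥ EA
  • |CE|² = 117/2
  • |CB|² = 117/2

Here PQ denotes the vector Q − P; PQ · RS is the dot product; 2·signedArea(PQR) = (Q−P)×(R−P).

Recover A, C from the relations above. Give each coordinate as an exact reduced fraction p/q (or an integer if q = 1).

A = (3, -20)
C = (1/2, 9/2)

1. A_x = 3  [EB ∥ AD ∩ BD ∥ EA]
2. A_y = -20  [EB ∥ AD ∩ BD ∥ EA]
   → A = (3, -20)
3. C_x = 1/2  [CB · ED = -9/2 ∩ 2·signedArea(CAD) = 111]
4. C_y = 9/2  [CB · ED = -9/2 ∩ 2·signedArea(CAD) = 111]
   → C = (1/2, 9/2)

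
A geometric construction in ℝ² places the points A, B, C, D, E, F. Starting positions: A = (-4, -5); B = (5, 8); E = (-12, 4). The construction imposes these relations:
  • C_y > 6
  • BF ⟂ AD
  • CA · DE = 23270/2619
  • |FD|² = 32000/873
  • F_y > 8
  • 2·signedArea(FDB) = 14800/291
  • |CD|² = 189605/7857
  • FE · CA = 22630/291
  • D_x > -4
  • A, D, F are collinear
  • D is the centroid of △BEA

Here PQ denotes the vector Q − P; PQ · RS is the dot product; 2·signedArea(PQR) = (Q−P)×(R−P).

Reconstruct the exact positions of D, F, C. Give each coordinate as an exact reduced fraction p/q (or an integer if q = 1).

1. D_x = -11/3  [D is the centroid of △BEA]
2. D_y = 7/3  [D is the centroid of △BEA]
   → D = (-11/3, 7/3)
3. F_x = -329/97  [A, D, F are collinear ∩ BF ⟂ AD]
4. F_y = 813/97  [A, D, F are collinear ∩ BF ⟂ AD]
   → F = (-329/97, 813/97)
5. C_x = -599/873  [CA · DE = 23270/2619 ∩ FE · CA = 22630/291]
6. C_y = 5446/873  [CA · DE = 23270/2619 ∩ FE · CA = 22630/291]
   → C = (-599/873, 5446/873)

C = (-599/873, 5446/873)
D = (-11/3, 7/3)
F = (-329/97, 813/97)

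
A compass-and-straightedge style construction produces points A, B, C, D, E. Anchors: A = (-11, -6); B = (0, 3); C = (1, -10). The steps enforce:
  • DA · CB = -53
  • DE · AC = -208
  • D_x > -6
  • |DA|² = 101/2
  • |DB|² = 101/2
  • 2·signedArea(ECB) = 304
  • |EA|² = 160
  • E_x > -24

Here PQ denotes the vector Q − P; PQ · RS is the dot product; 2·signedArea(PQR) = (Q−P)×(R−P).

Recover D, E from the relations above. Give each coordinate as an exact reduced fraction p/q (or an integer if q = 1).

1. D_x = -11/2  [line 1·x + -13·y + -14 = 0 ∩ |DA|² = 101/2]
2. D_y = -3/2  [line 1·x + -13·y + -14 = 0 ∩ |DA|² = 101/2]
   → D = (-11/2, -3/2)
3. E_x = -23  [2·signedArea(ECB) = 304 ∩ DE · AC = -208]
4. E_y = -2  [2·signedArea(ECB) = 304 ∩ DE · AC = -208]
   → E = (-23, -2)

D = (-11/2, -3/2)
E = (-23, -2)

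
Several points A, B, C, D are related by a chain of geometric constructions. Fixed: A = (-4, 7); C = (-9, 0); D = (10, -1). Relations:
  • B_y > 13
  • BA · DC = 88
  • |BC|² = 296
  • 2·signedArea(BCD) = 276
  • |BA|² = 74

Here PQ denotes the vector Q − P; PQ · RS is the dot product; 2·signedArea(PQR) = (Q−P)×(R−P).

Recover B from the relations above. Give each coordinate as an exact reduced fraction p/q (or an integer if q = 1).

1. B_x = 1  [2·signedArea(BCD) = 276 ∩ BA · DC = 88]
2. B_y = 14  [2·signedArea(BCD) = 276 ∩ BA · DC = 88]
   → B = (1, 14)

B = (1, 14)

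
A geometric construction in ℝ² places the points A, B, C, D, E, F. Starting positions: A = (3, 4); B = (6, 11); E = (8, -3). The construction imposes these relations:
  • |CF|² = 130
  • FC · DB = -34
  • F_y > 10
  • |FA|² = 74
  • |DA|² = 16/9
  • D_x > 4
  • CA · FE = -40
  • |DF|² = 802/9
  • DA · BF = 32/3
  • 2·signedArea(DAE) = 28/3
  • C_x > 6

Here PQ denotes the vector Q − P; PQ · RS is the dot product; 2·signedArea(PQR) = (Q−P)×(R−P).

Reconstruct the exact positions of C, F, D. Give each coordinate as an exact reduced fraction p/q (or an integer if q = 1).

C = (7, 4)
D = (13/3, 4)
F = (-2, 11)

1. D_x = 13/3  [line 7·x + 5·y + -151/3 = 0 ∩ |DA|² = 16/9]
2. D_y = 4  [line 7·x + 5·y + -151/3 = 0 ∩ |DA|² = 16/9]
   → D = (13/3, 4)
3. F_x = -2  [DA · BF = 32/3]
4. F_y = 11  [|FA|² = 74]
   → F = (-2, 11)
5. C_x = 7  [CA · FE = -40 ∩ FC · DB = -34]
6. C_y = 4  [CA · FE = -40 ∩ FC · DB = -34]
   → C = (7, 4)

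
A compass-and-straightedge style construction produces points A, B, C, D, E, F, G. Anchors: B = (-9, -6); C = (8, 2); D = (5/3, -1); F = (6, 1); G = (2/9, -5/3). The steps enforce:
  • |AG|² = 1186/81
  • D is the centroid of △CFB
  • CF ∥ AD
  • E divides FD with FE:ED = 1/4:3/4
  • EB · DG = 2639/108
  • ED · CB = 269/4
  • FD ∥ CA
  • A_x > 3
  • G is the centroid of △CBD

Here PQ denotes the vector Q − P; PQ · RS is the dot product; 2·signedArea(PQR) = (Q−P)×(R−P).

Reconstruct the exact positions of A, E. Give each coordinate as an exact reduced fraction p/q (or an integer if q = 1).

A = (11/3, 0)
E = (59/12, 1/2)

1. A_x = 11/3  [CF ∥ AD ∩ FD ∥ CA]
2. A_y = 0  [CF ∥ AD ∩ FD ∥ CA]
   → A = (11/3, 0)
3. E_x = 59/12  [E divides FD with FE:ED = 1/4:3/4]
4. E_y = 1/2  [E divides FD with FE:ED = 1/4:3/4]
   → E = (59/12, 1/2)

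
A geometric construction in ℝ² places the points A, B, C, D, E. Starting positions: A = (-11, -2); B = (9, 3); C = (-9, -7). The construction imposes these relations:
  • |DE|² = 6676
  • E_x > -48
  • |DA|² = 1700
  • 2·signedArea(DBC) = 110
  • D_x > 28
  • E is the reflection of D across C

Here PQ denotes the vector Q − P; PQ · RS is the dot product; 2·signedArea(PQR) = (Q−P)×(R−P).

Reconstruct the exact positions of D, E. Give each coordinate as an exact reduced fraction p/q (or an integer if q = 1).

1. D_x = 29  [line 10·x + -18·y + -146 = 0 ∩ |DA|² = 1700]
2. D_y = 8  [line 10·x + -18·y + -146 = 0 ∩ |DA|² = 1700]
   → D = (29, 8)
3. E_x = -47  [E is the reflection of D across C]
4. E_y = -22  [E is the reflection of D across C]
   → E = (-47, -22)

D = (29, 8)
E = (-47, -22)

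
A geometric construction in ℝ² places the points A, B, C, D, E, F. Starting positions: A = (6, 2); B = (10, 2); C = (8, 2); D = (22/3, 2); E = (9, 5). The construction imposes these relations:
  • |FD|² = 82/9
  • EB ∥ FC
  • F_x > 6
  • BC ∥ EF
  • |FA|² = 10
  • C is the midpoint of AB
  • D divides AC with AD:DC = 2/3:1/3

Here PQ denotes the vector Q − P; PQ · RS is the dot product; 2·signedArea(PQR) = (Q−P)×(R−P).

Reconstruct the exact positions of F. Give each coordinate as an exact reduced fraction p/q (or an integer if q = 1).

1. F_x = 7  [EB ∥ FC ∩ BC ∥ EF]
2. F_y = 5  [EB ∥ FC ∩ BC ∥ EF]
   → F = (7, 5)

F = (7, 5)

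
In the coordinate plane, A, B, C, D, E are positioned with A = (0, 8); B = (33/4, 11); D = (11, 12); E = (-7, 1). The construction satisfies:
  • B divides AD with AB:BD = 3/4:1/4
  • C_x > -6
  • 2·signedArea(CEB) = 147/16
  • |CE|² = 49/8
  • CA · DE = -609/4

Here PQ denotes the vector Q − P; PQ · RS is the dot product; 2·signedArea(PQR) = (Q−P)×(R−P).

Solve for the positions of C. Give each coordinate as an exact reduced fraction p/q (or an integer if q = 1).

C = (-21/4, 11/4)

1. C_x = -21/4  [CA · DE = -609/4 ∩ 2·signedArea(CEB) = 147/16]
2. C_y = 11/4  [CA · DE = -609/4 ∩ 2·signedArea(CEB) = 147/16]
   → C = (-21/4, 11/4)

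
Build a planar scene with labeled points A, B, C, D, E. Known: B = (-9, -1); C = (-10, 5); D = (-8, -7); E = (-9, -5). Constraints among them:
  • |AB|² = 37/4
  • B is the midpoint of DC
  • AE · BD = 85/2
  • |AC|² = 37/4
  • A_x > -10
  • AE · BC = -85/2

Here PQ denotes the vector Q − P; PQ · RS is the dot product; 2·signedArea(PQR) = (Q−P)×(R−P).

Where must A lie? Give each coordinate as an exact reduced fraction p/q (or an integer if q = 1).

A = (-19/2, 2)

1. A_x = -19/2  [line 1·x + -6·y + 43/2 = 0 ∩ |AC|² = 37/4]
2. A_y = 2  [line 1·x + -6·y + 43/2 = 0 ∩ |AC|² = 37/4]
   → A = (-19/2, 2)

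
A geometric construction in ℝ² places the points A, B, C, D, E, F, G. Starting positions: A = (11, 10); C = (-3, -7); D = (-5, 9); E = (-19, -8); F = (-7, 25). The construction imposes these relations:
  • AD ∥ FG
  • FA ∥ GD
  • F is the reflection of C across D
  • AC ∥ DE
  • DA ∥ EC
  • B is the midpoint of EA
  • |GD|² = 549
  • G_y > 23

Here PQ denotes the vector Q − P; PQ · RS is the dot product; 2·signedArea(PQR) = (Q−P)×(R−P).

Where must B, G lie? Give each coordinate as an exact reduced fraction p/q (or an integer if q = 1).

1. B_x = -4  [B is the midpoint of EA]
2. B_y = 1  [B is the midpoint of EA]
   → B = (-4, 1)
3. G_x = -23  [FA ∥ GD ∩ AD ∥ FG]
4. G_y = 24  [FA ∥ GD ∩ AD ∥ FG]
   → G = (-23, 24)

B = (-4, 1)
G = (-23, 24)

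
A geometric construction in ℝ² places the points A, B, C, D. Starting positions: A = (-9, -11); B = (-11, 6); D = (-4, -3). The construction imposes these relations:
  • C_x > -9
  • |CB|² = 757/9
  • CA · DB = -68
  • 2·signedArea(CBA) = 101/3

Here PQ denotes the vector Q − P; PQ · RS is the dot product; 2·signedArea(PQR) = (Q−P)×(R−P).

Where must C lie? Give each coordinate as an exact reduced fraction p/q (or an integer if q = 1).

C = (-8, -8/3)

1. C_x = -8  [CA · DB = -68 ∩ 2·signedArea(CBA) = 101/3]
2. C_y = -8/3  [CA · DB = -68 ∩ 2·signedArea(CBA) = 101/3]
   → C = (-8, -8/3)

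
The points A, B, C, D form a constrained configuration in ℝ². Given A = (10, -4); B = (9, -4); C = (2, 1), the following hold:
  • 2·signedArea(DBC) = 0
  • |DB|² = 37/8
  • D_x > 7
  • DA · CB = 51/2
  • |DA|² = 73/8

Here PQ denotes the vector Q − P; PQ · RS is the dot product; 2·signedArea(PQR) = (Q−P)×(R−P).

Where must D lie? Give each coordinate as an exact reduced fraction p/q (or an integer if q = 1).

1. D_x = 29/4  [2·signedArea(DBC) = 0 ∩ DA · CB = 51/2]
2. D_y = -11/4  [2·signedArea(DBC) = 0 ∩ DA · CB = 51/2]
   → D = (29/4, -11/4)

D = (29/4, -11/4)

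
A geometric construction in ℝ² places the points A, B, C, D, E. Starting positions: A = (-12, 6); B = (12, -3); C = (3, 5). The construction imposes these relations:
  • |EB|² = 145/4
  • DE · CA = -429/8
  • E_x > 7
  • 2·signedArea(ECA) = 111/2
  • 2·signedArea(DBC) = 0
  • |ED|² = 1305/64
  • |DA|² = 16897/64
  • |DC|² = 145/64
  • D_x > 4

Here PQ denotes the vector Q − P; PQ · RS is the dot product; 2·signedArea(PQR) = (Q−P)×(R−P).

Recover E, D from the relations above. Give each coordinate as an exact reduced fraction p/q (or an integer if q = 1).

D = (33/8, 4)
E = (15/2, 1)

1. D_x = 33/8  [line -8·x + -9·y + 69 = 0 ∩ |DA|² = 16897/64]
2. D_y = 4  [line -8·x + -9·y + 69 = 0 ∩ |DA|² = 16897/64]
   → D = (33/8, 4)
3. E_x = 15/2  [2·signedArea(ECA) = 111/2 ∩ DE · CA = -429/8]
4. E_y = 1  [2·signedArea(ECA) = 111/2 ∩ DE · CA = -429/8]
   → E = (15/2, 1)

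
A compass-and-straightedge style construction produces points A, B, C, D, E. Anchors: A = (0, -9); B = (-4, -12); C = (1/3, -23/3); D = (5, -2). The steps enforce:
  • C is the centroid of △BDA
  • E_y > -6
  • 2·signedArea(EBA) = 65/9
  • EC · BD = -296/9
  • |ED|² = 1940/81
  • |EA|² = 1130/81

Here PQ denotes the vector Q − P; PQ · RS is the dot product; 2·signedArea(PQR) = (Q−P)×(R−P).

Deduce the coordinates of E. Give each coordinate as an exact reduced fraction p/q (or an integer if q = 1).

E = (17/9, -52/9)

1. E_x = 17/9  [2·signedArea(EBA) = 65/9 ∩ EC · BD = -296/9]
2. E_y = -52/9  [2·signedArea(EBA) = 65/9 ∩ EC · BD = -296/9]
   → E = (17/9, -52/9)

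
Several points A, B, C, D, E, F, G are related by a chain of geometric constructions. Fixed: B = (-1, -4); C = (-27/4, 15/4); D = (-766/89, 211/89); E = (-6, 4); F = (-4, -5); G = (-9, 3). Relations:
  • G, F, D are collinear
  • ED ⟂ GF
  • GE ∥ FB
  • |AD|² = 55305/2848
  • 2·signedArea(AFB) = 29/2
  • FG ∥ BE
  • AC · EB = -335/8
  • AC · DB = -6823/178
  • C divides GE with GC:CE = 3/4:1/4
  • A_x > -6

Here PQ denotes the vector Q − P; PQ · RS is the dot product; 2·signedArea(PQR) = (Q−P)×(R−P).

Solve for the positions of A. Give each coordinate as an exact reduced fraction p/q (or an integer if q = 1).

A = (-43/8, -5/8)

1. A_x = -43/8  [2·signedArea(AFB) = 29/2 ∩ AC · DB = -6823/178]
2. A_y = -5/8  [2·signedArea(AFB) = 29/2 ∩ AC · DB = -6823/178]
   → A = (-43/8, -5/8)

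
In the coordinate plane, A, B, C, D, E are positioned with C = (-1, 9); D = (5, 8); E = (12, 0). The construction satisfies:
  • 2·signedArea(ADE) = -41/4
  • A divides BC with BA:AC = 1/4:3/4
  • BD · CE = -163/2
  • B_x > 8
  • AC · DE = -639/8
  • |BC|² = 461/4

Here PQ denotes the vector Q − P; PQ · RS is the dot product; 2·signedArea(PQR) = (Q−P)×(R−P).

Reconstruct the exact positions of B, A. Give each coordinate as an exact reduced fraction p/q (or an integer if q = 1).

1. B_x = 17/2  [line -13·x + 9·y + 149/2 = 0 ∩ |BC|² = 461/4]
2. B_y = 4  [line -13·x + 9·y + 149/2 = 0 ∩ |BC|² = 461/4]
   → B = (17/2, 4)
3. A_x = 49/8  [A divides BC with BA:AC = 1/4:3/4]
4. A_y = 21/4  [A divides BC with BA:AC = 1/4:3/4]
   → A = (49/8, 21/4)

A = (49/8, 21/4)
B = (17/2, 4)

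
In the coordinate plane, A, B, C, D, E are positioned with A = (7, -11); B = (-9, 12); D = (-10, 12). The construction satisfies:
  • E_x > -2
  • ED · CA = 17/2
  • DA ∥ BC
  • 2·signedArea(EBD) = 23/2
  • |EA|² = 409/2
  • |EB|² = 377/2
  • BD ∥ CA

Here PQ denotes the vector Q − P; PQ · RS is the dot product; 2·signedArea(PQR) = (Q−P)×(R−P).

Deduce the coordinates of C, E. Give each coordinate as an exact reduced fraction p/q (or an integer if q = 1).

C = (8, -11)
E = (-3/2, 1/2)

1. C_x = 8  [BD ∥ CA ∩ DA ∥ BC]
2. C_y = -11  [BD ∥ CA ∩ DA ∥ BC]
   → C = (8, -11)
3. E_x = -3/2  [ED · CA = 17/2 ∩ 2·signedArea(EBD) = 23/2]
4. E_y = 1/2  [ED · CA = 17/2 ∩ 2·signedArea(EBD) = 23/2]
   → E = (-3/2, 1/2)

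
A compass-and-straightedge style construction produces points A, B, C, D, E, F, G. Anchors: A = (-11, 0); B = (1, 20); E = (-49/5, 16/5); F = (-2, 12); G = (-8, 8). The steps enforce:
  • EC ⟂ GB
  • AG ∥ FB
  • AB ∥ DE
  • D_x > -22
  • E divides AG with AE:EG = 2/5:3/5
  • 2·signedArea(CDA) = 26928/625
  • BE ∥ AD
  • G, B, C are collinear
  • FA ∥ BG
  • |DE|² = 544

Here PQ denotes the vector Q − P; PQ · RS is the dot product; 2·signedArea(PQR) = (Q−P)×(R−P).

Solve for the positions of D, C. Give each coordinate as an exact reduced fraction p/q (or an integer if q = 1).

C = (-1369/125, 508/125)
D = (-109/5, -84/5)

1. D_x = -109/5  [AB ∥ DE ∩ BE ∥ AD]
2. D_y = -84/5  [AB ∥ DE ∩ BE ∥ AD]
   → D = (-109/5, -84/5)
3. C_x = -1369/125  [G, B, C are collinear ∩ EC ⟂ GB]
4. C_y = 508/125  [G, B, C are collinear ∩ EC ⟂ GB]
   → C = (-1369/125, 508/125)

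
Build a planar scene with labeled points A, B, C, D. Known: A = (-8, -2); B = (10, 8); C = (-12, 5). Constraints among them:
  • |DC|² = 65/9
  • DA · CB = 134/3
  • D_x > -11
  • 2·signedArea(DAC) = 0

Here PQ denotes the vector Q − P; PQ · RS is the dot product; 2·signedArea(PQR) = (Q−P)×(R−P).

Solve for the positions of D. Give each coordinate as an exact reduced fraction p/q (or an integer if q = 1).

1. D_x = -32/3  [2·signedArea(DAC) = 0 ∩ DA · CB = 134/3]
2. D_y = 8/3  [2·signedArea(DAC) = 0 ∩ DA · CB = 134/3]
   → D = (-32/3, 8/3)

D = (-32/3, 8/3)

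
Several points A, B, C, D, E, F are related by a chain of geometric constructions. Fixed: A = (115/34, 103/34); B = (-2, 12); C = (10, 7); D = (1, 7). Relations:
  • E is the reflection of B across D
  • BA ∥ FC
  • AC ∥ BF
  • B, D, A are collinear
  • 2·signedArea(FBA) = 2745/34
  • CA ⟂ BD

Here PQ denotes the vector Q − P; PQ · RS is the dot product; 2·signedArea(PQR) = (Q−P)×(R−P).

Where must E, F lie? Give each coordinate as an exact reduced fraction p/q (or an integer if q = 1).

E = (4, 2)
F = (157/34, 543/34)

1. E_x = 4  [E is the reflection of B across D]
2. E_y = 2  [E is the reflection of B across D]
   → E = (4, 2)
3. F_x = 157/34  [BA ∥ FC ∩ AC ∥ BF]
4. F_y = 543/34  [BA ∥ FC ∩ AC ∥ BF]
   → F = (157/34, 543/34)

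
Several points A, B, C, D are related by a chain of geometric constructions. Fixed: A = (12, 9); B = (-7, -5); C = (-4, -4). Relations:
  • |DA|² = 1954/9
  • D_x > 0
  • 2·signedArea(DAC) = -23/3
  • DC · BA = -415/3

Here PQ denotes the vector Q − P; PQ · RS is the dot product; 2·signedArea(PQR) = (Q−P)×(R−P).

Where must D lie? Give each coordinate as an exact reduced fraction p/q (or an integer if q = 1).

1. D_x = 1/3  [2·signedArea(DAC) = -23/3 ∩ DC · BA = -415/3]
2. D_y = 0  [2·signedArea(DAC) = -23/3 ∩ DC · BA = -415/3]
   → D = (1/3, 0)

D = (1/3, 0)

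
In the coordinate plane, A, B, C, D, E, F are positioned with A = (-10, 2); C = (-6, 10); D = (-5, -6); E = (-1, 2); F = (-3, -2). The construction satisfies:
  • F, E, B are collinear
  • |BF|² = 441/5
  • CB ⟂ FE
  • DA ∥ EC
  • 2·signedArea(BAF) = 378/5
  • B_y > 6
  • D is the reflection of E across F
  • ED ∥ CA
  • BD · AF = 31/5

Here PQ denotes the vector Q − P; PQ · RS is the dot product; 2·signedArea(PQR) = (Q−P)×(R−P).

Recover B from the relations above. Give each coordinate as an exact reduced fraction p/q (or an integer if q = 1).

B = (6/5, 32/5)

1. B_x = 6/5  [F, E, B are collinear ∩ CB ⟂ FE]
2. B_y = 32/5  [F, E, B are collinear ∩ CB ⟂ FE]
   → B = (6/5, 32/5)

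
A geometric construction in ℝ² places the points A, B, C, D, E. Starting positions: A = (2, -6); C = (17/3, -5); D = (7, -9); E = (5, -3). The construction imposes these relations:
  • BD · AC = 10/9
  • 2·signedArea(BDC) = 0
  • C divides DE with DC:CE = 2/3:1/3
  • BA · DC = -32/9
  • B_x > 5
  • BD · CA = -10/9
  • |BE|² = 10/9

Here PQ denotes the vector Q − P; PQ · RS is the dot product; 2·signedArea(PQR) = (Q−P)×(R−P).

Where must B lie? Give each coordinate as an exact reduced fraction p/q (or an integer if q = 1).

B = (16/3, -4)

1. B_x = 16/3  [2·signedArea(BDC) = 0 ∩ BA · DC = -32/9]
2. B_y = -4  [2·signedArea(BDC) = 0 ∩ BA · DC = -32/9]
   → B = (16/3, -4)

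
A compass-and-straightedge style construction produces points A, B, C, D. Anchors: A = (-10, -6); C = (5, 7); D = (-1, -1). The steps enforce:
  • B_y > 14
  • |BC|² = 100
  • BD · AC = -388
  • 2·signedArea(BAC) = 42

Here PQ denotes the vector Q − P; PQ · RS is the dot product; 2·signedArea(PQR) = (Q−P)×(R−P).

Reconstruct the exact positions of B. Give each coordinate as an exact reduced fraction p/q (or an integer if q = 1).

1. B_x = 11  [BD · AC = -388 ∩ 2·signedArea(BAC) = 42]
2. B_y = 15  [BD · AC = -388 ∩ 2·signedArea(BAC) = 42]
   → B = (11, 15)

B = (11, 15)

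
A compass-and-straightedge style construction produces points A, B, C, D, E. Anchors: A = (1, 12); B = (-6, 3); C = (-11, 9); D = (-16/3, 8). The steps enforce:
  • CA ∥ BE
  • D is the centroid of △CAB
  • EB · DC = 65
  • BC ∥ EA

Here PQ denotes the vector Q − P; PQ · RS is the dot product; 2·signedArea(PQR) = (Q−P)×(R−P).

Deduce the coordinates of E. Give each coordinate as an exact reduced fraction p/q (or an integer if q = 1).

E = (6, 6)

1. E_x = 6  [BC ∥ EA ∩ CA ∥ BE]
2. E_y = 6  [BC ∥ EA ∩ CA ∥ BE]
   → E = (6, 6)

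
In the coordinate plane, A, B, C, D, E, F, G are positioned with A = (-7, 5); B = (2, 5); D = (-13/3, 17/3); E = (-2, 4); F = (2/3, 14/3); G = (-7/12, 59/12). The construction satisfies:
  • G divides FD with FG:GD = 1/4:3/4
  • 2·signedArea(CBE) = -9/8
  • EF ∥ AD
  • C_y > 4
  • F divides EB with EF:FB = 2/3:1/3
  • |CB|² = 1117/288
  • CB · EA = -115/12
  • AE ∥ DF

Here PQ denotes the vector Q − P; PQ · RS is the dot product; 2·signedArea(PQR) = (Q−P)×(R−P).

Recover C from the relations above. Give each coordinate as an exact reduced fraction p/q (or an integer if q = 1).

1. C_x = 1/24  [CB · EA = -115/12 ∩ 2·signedArea(CBE) = -9/8]
2. C_y = 115/24  [CB · EA = -115/12 ∩ 2·signedArea(CBE) = -9/8]
   → C = (1/24, 115/24)

C = (1/24, 115/24)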